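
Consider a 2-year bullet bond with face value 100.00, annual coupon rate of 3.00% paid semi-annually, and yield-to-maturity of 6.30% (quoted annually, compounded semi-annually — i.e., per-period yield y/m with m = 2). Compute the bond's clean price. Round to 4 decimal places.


Coupon per period c = face * coupon_rate / m = 1.500000
Periods per year m = 2; per-period yield y/m = 0.031500
Number of cashflows N = 4
Cashflows (t years, CF_t, discount factor 1/(1+y/m)^(m*t), PV):
  t = 0.5000: CF_t = 1.500000, DF = 0.969462, PV = 1.454193
  t = 1.0000: CF_t = 1.500000, DF = 0.939856, PV = 1.409785
  t = 1.5000: CF_t = 1.500000, DF = 0.911155, PV = 1.366733
  t = 2.0000: CF_t = 101.500000, DF = 0.883330, PV = 89.658014
Price P = sum_t PV_t = 93.888724

Answer: Price = 93.8887


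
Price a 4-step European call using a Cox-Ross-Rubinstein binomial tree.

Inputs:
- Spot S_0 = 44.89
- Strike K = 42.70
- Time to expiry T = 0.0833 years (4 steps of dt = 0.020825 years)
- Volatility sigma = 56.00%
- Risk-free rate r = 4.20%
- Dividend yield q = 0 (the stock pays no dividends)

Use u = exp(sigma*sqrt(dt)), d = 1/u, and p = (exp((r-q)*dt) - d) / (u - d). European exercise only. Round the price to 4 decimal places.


Answer: Price = V(0,0) = 4.2434

Derivation:
dt = T/N = 0.020825
u = exp(sigma*sqrt(dt)) = 1.084168; d = 1/u = 0.922366
p = (exp((r-q)*dt) - d) / (u - d) = 0.485216
Discount per step: exp(-r*dt) = 0.999126
Stock lattice S(k, i) with i counting down-moves:
  k=0: S(0,0) = 44.8900
  k=1: S(1,0) = 48.6683; S(1,1) = 41.4050
  k=2: S(2,0) = 52.7646; S(2,1) = 44.8900; S(2,2) = 38.1906
  k=3: S(3,0) = 57.2057; S(3,1) = 48.6683; S(3,2) = 41.4050; S(3,3) = 35.2257
  k=4: S(4,0) = 62.0206; S(4,1) = 52.7646; S(4,2) = 44.8900; S(4,3) = 38.1906; S(4,4) = 32.4910
Terminal payoffs V(N, i) = max(S_T - K, 0):
  V(4,0) = 19.320597; V(4,1) = 10.064615; V(4,2) = 2.190000; V(4,3) = 0.000000; V(4,4) = 0.000000
Backward induction: V(k, i) = exp(-r*dt) * [p * V(k+1, i) + (1-p) * V(k+1, i+1)].
  V(3,0) = exp(-r*dt) * [p*19.320597 + (1-p)*10.064615] = 14.543038
  V(3,1) = exp(-r*dt) * [p*10.064615 + (1-p)*2.190000] = 6.005633
  V(3,2) = exp(-r*dt) * [p*2.190000 + (1-p)*0.000000] = 1.061694
  V(3,3) = exp(-r*dt) * [p*0.000000 + (1-p)*0.000000] = 0.000000
  V(2,0) = exp(-r*dt) * [p*14.543038 + (1-p)*6.005633] = 10.139245
  V(2,1) = exp(-r*dt) * [p*6.005633 + (1-p)*1.061694] = 3.457546
  V(2,2) = exp(-r*dt) * [p*1.061694 + (1-p)*0.000000] = 0.514700
  V(1,0) = exp(-r*dt) * [p*10.139245 + (1-p)*3.457546] = 6.693754
  V(1,1) = exp(-r*dt) * [p*3.457546 + (1-p)*0.514700] = 1.940917
  V(0,0) = exp(-r*dt) * [p*6.693754 + (1-p)*1.940917] = 4.243356


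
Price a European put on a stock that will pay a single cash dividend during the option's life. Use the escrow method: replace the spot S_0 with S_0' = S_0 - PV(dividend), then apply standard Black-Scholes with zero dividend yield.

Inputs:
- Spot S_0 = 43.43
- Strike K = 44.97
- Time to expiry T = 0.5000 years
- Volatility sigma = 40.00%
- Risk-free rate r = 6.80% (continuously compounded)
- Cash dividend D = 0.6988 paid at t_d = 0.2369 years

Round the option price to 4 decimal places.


PV(D) = D * exp(-r * t_d) = 0.6988 * 0.98401986 = 0.68763308
S_0' = S_0 - PV(D) = 43.4300 - 0.68763308 = 42.74236692
d1 = (ln(S_0'/K) + (r + sigma^2/2)*T) / (sigma*sqrt(T)) = 0.08200680
d2 = d1 - sigma*sqrt(T) = -0.20083591
exp(-rT) = 0.96657150
N(-d1) = 0.46732065; N(-d2) = 0.57958656
P = K * exp(-rT) * N(-d2) - S_0' * N(-d1) = 44.9700 * 0.96657150 * 0.57958656 - 42.74236692 * 0.46732065 = 5.2183

Answer: Price = 5.2183


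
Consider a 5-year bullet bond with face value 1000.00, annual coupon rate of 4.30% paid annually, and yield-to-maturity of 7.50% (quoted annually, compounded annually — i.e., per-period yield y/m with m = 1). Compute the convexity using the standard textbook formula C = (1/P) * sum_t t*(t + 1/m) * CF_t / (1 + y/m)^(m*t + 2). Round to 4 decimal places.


Answer: Convexity = 23.0196

Derivation:
Coupon per period c = face * coupon_rate / m = 43.000000
Periods per year m = 1; per-period yield y/m = 0.075000
Number of cashflows N = 5
Cashflows (t years, CF_t, discount factor 1/(1+y/m)^(m*t), PV):
  t = 1.0000: CF_t = 43.000000, DF = 0.930233, PV = 40.000000
  t = 2.0000: CF_t = 43.000000, DF = 0.865333, PV = 37.209302
  t = 3.0000: CF_t = 43.000000, DF = 0.804961, PV = 34.613304
  t = 4.0000: CF_t = 43.000000, DF = 0.748801, PV = 32.198423
  t = 5.0000: CF_t = 1043.000000, DF = 0.696559, PV = 726.510654
Price P = sum_t PV_t = 870.531683
Convexity numerator sum_t t*(t + 1/m) * CF_t / (1+y/m)^(m*t + 2):
  t = 1.0000: term = 69.226609
  t = 2.0000: term = 193.190537
  t = 3.0000: term = 359.424254
  t = 4.0000: term = 557.246906
  t = 5.0000: term = 18860.200849
Convexity = (1/P) * sum = 20039.289155 / 870.531683 = 23.019598


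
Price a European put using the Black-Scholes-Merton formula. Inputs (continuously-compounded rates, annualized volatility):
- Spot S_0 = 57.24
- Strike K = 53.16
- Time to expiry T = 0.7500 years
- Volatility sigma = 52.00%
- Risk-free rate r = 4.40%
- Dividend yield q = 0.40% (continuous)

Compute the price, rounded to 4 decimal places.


d1 = (ln(S/K) + (r - q + 0.5*sigma^2) * T) / (sigma * sqrt(T)) = 0.45598840
d2 = d1 - sigma * sqrt(T) = 0.00565519
exp(-rT) = 0.96753856; exp(-qT) = 0.99700450
P = K * exp(-rT) * N(-d2) - S_0 * exp(-qT) * N(-d1)
N(-d1) = 0.32419916; N(-d2) = 0.49774392
P = 53.1600 * 0.96753856 * 0.49774392 - 57.2400 * 0.99700450 * 0.32419916 = 7.0996

Answer: Price = 7.0996


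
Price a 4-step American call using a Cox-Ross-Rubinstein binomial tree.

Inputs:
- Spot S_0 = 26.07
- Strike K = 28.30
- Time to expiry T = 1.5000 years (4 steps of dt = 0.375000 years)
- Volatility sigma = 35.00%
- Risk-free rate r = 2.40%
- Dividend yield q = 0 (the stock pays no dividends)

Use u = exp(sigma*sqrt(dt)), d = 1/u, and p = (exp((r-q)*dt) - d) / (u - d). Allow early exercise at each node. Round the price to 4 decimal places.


dt = T/N = 0.375000
u = exp(sigma*sqrt(dt)) = 1.239032; d = 1/u = 0.807082
p = (exp((r-q)*dt) - d) / (u - d) = 0.467551
Discount per step: exp(-r*dt) = 0.991040
Stock lattice S(k, i) with i counting down-moves:
  k=0: S(0,0) = 26.0700
  k=1: S(1,0) = 32.3016; S(1,1) = 21.0406
  k=2: S(2,0) = 40.0227; S(2,1) = 26.0700; S(2,2) = 16.9815
  k=3: S(3,0) = 49.5894; S(3,1) = 32.3016; S(3,2) = 21.0406; S(3,3) = 13.7055
  k=4: S(4,0) = 61.4428; S(4,1) = 40.0227; S(4,2) = 26.0700; S(4,3) = 16.9815; S(4,4) = 11.0614
Terminal payoffs V(N, i) = max(S_T - K, 0):
  V(4,0) = 33.142799; V(4,1) = 11.722666; V(4,2) = 0.000000; V(4,3) = 0.000000; V(4,4) = 0.000000
Backward induction: V(k, i) = exp(-r*dt) * [p * V(k+1, i) + (1-p) * V(k+1, i+1)]; then take max(V_cont, immediate exercise) for American.
  V(3,0) = exp(-r*dt) * [p*33.142799 + (1-p)*11.722666] = 21.542917; exercise = 21.289360; V(3,0) = max -> 21.542917
  V(3,1) = exp(-r*dt) * [p*11.722666 + (1-p)*0.000000] = 5.431841; exercise = 4.001562; V(3,1) = max -> 5.431841
  V(3,2) = exp(-r*dt) * [p*0.000000 + (1-p)*0.000000] = 0.000000; exercise = 0.000000; V(3,2) = max -> 0.000000
  V(3,3) = exp(-r*dt) * [p*0.000000 + (1-p)*0.000000] = 0.000000; exercise = 0.000000; V(3,3) = max -> 0.000000
  V(2,0) = exp(-r*dt) * [p*21.542917 + (1-p)*5.431841] = 12.848439; exercise = 11.722666; V(2,0) = max -> 12.848439
  V(2,1) = exp(-r*dt) * [p*5.431841 + (1-p)*0.000000] = 2.516910; exercise = 0.000000; V(2,1) = max -> 2.516910
  V(2,2) = exp(-r*dt) * [p*0.000000 + (1-p)*0.000000] = 0.000000; exercise = 0.000000; V(2,2) = max -> 0.000000
  V(1,0) = exp(-r*dt) * [p*12.848439 + (1-p)*2.516910] = 7.281600; exercise = 4.001562; V(1,0) = max -> 7.281600
  V(1,1) = exp(-r*dt) * [p*2.516910 + (1-p)*0.000000] = 1.166241; exercise = 0.000000; V(1,1) = max -> 1.166241
  V(0,0) = exp(-r*dt) * [p*7.281600 + (1-p)*1.166241] = 3.989419; exercise = 0.000000; V(0,0) = max -> 3.989419

Answer: Price = V(0,0) = 3.9894


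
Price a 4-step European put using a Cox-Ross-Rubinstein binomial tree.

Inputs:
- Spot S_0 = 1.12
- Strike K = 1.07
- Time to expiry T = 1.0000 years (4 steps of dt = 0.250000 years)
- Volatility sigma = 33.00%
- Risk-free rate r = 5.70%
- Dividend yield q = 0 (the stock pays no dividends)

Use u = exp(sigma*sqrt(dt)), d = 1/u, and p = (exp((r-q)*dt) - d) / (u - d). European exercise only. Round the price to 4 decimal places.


dt = T/N = 0.250000
u = exp(sigma*sqrt(dt)) = 1.179393; d = 1/u = 0.847894
p = (exp((r-q)*dt) - d) / (u - d) = 0.502138
Discount per step: exp(-r*dt) = 0.985851
Stock lattice S(k, i) with i counting down-moves:
  k=0: S(0,0) = 1.1200
  k=1: S(1,0) = 1.3209; S(1,1) = 0.9496
  k=2: S(2,0) = 1.5579; S(2,1) = 1.1200; S(2,2) = 0.8052
  k=3: S(3,0) = 1.8374; S(3,1) = 1.3209; S(3,2) = 0.9496; S(3,3) = 0.6827
  k=4: S(4,0) = 2.1670; S(4,1) = 1.5579; S(4,2) = 1.1200; S(4,3) = 0.8052; S(4,4) = 0.5789
Terminal payoffs V(N, i) = max(K - S_T, 0):
  V(4,0) = 0.000000; V(4,1) = 0.000000; V(4,2) = 0.000000; V(4,3) = 0.264805; V(4,4) = 0.491127
Backward induction: V(k, i) = exp(-r*dt) * [p * V(k+1, i) + (1-p) * V(k+1, i+1)].
  V(3,0) = exp(-r*dt) * [p*0.000000 + (1-p)*0.000000] = 0.000000
  V(3,1) = exp(-r*dt) * [p*0.000000 + (1-p)*0.000000] = 0.000000
  V(3,2) = exp(-r*dt) * [p*0.000000 + (1-p)*0.264805] = 0.129971
  V(3,3) = exp(-r*dt) * [p*0.264805 + (1-p)*0.491127] = 0.372141
  V(2,0) = exp(-r*dt) * [p*0.000000 + (1-p)*0.000000] = 0.000000
  V(2,1) = exp(-r*dt) * [p*0.000000 + (1-p)*0.129971] = 0.063792
  V(2,2) = exp(-r*dt) * [p*0.129971 + (1-p)*0.372141] = 0.246994
  V(1,0) = exp(-r*dt) * [p*0.000000 + (1-p)*0.063792] = 0.031310
  V(1,1) = exp(-r*dt) * [p*0.063792 + (1-p)*0.246994] = 0.152808
  V(0,0) = exp(-r*dt) * [p*0.031310 + (1-p)*0.152808] = 0.090501

Answer: Price = V(0,0) = 0.0905


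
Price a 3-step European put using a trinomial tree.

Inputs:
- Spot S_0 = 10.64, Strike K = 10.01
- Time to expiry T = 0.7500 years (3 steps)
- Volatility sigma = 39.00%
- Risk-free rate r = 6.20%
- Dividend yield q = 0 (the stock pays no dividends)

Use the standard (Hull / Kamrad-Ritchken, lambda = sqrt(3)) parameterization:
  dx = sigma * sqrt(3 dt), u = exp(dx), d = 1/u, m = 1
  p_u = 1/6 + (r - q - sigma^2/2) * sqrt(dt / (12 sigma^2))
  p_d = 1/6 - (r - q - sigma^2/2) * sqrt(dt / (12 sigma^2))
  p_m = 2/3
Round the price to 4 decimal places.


Answer: Price = V(0,0) = 0.8513

Derivation:
dt = T/N = 0.250000; dx = sigma*sqrt(3*dt) = 0.337750
u = exp(dx) = 1.401790; d = 1/u = 0.713374
p_u = 0.161467, p_m = 0.666667, p_d = 0.171867
Discount per step: exp(-r*dt) = 0.984620
Stock lattice S(k, j) with j the centered position index:
  k=0: S(0,+0) = 10.6400
  k=1: S(1,-1) = 7.5903; S(1,+0) = 10.6400; S(1,+1) = 14.9150
  k=2: S(2,-2) = 5.4147; S(2,-1) = 7.5903; S(2,+0) = 10.6400; S(2,+1) = 14.9150; S(2,+2) = 20.9078
  k=3: S(3,-3) = 3.8627; S(3,-2) = 5.4147; S(3,-1) = 7.5903; S(3,+0) = 10.6400; S(3,+1) = 14.9150; S(3,+2) = 20.9078; S(3,+3) = 29.3083
Terminal payoffs V(N, j) = max(K - S_T, 0):
  V(3,-3) = 6.147283; V(3,-2) = 4.595283; V(3,-1) = 2.419704; V(3,+0) = 0.000000; V(3,+1) = 0.000000; V(3,+2) = 0.000000; V(3,+3) = 0.000000
Backward induction: V(k, j) = exp(-r*dt) * [p_u * V(k+1, j+1) + p_m * V(k+1, j) + p_d * V(k+1, j-1)]
  V(2,-2) = exp(-r*dt) * [p_u*2.419704 + p_m*4.595283 + p_d*6.147283] = 4.441359
  V(2,-1) = exp(-r*dt) * [p_u*0.000000 + p_m*2.419704 + p_d*4.595283] = 2.365953
  V(2,+0) = exp(-r*dt) * [p_u*0.000000 + p_m*0.000000 + p_d*2.419704] = 0.409470
  V(2,+1) = exp(-r*dt) * [p_u*0.000000 + p_m*0.000000 + p_d*0.000000] = 0.000000
  V(2,+2) = exp(-r*dt) * [p_u*0.000000 + p_m*0.000000 + p_d*0.000000] = 0.000000
  V(1,-1) = exp(-r*dt) * [p_u*0.409470 + p_m*2.365953 + p_d*4.441359] = 2.369722
  V(1,+0) = exp(-r*dt) * [p_u*0.000000 + p_m*0.409470 + p_d*2.365953] = 0.669155
  V(1,+1) = exp(-r*dt) * [p_u*0.000000 + p_m*0.000000 + p_d*0.409470] = 0.069292
  V(0,+0) = exp(-r*dt) * [p_u*0.069292 + p_m*0.669155 + p_d*2.369722] = 0.851270


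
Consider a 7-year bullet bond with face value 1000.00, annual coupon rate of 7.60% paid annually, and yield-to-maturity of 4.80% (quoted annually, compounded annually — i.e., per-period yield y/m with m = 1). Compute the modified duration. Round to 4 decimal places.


Answer: Modified duration = 5.5212

Derivation:
Coupon per period c = face * coupon_rate / m = 76.000000
Periods per year m = 1; per-period yield y/m = 0.048000
Number of cashflows N = 7
Cashflows (t years, CF_t, discount factor 1/(1+y/m)^(m*t), PV):
  t = 1.0000: CF_t = 76.000000, DF = 0.954198, PV = 72.519084
  t = 2.0000: CF_t = 76.000000, DF = 0.910495, PV = 69.197599
  t = 3.0000: CF_t = 76.000000, DF = 0.868793, PV = 66.028244
  t = 4.0000: CF_t = 76.000000, DF = 0.829001, PV = 63.004049
  t = 5.0000: CF_t = 76.000000, DF = 0.791031, PV = 60.118368
  t = 6.0000: CF_t = 76.000000, DF = 0.754801, PV = 57.364855
  t = 7.0000: CF_t = 1076.000000, DF = 0.720230, PV = 774.967149
Price P = sum_t PV_t = 1163.199346
First compute Macaulay numerator sum_t t * PV_t:
  t * PV_t at t = 1.0000: 72.519084
  t * PV_t at t = 2.0000: 138.395198
  t * PV_t at t = 3.0000: 198.084731
  t * PV_t at t = 4.0000: 252.016197
  t * PV_t at t = 5.0000: 300.591838
  t * PV_t at t = 6.0000: 344.189127
  t * PV_t at t = 7.0000: 5424.770040
Macaulay duration D = 6730.566214 / 1163.199346 = 5.786253
Modified duration = D / (1 + y/m) = 5.786253 / (1 + 0.048000) = 5.521234


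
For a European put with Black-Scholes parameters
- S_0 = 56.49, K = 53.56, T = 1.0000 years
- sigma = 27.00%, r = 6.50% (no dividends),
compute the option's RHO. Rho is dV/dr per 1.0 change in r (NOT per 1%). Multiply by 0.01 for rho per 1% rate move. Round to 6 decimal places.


d1 = 0.5730041130; d2 = 0.3030041130
phi(d1) = 0.3385425848; exp(-qT) = 1.0000000000; exp(-rT) = 0.9370674634
N(-d2) = 0.3809433636
Rho = -K*T*exp(-rT)*N(-d2) = -53.5600 * 1.0000 * 0.9370674634 * 0.3809433636 = -19.119293

Answer: Rho = -19.119293


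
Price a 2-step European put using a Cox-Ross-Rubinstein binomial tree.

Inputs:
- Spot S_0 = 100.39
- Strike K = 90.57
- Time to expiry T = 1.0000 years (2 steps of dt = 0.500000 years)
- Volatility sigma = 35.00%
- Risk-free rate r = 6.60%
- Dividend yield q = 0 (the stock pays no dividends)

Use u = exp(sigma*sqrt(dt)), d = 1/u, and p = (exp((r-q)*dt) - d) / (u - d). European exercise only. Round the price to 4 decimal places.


dt = T/N = 0.500000
u = exp(sigma*sqrt(dt)) = 1.280803; d = 1/u = 0.780760
p = (exp((r-q)*dt) - d) / (u - d) = 0.505537
Discount per step: exp(-r*dt) = 0.967539
Stock lattice S(k, i) with i counting down-moves:
  k=0: S(0,0) = 100.3900
  k=1: S(1,0) = 128.5798; S(1,1) = 78.3805
  k=2: S(2,0) = 164.6855; S(2,1) = 100.3900; S(2,2) = 61.1964
Terminal payoffs V(N, i) = max(K - S_T, 0):
  V(2,0) = 0.000000; V(2,1) = 0.000000; V(2,2) = 29.373631
Backward induction: V(k, i) = exp(-r*dt) * [p * V(k+1, i) + (1-p) * V(k+1, i+1)].
  V(1,0) = exp(-r*dt) * [p*0.000000 + (1-p)*0.000000] = 0.000000
  V(1,1) = exp(-r*dt) * [p*0.000000 + (1-p)*29.373631] = 14.052689
  V(0,0) = exp(-r*dt) * [p*0.000000 + (1-p)*14.052689] = 6.722971

Answer: Price = V(0,0) = 6.7230


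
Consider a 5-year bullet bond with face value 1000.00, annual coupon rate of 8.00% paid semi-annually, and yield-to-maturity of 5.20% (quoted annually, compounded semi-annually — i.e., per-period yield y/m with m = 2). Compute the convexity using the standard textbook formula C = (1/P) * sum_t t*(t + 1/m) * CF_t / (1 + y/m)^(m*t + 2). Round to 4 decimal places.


Coupon per period c = face * coupon_rate / m = 40.000000
Periods per year m = 2; per-period yield y/m = 0.026000
Number of cashflows N = 10
Cashflows (t years, CF_t, discount factor 1/(1+y/m)^(m*t), PV):
  t = 0.5000: CF_t = 40.000000, DF = 0.974659, PV = 38.986355
  t = 1.0000: CF_t = 40.000000, DF = 0.949960, PV = 37.998396
  t = 1.5000: CF_t = 40.000000, DF = 0.925887, PV = 37.035474
  t = 2.0000: CF_t = 40.000000, DF = 0.902424, PV = 36.096953
  t = 2.5000: CF_t = 40.000000, DF = 0.879555, PV = 35.182216
  t = 3.0000: CF_t = 40.000000, DF = 0.857266, PV = 34.290659
  t = 3.5000: CF_t = 40.000000, DF = 0.835542, PV = 33.421695
  t = 4.0000: CF_t = 40.000000, DF = 0.814369, PV = 32.574751
  t = 4.5000: CF_t = 40.000000, DF = 0.793732, PV = 31.749270
  t = 5.0000: CF_t = 1040.000000, DF = 0.773618, PV = 804.562398
Price P = sum_t PV_t = 1121.898167
Convexity numerator sum_t t*(t + 1/m) * CF_t / (1+y/m)^(m*t + 2):
  t = 0.5000: term = 18.517737
  t = 1.0000: term = 54.145430
  t = 1.5000: term = 105.546647
  t = 2.0000: term = 171.453293
  t = 2.5000: term = 250.662709
  t = 3.0000: term = 342.034886
  t = 3.5000: term = 444.489780
  t = 4.0000: term = 557.004737
  t = 4.5000: term = 678.612009
  t = 5.0000: term = 21018.305675
Convexity = (1/P) * sum = 23640.772904 / 1121.898167 = 21.072120

Answer: Convexity = 21.0721


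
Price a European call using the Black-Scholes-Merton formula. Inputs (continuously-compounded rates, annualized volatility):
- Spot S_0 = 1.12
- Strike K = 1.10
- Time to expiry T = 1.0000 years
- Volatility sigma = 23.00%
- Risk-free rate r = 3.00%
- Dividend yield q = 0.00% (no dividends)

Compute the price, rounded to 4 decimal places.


d1 = (ln(S/K) + (r - q + 0.5*sigma^2) * T) / (sigma * sqrt(T)) = 0.32377611
d2 = d1 - sigma * sqrt(T) = 0.09377611
exp(-rT) = 0.97044553; exp(-qT) = 1.00000000
C = S_0 * exp(-qT) * N(d1) - K * exp(-rT) * N(d2)
N(d1) = 0.62694623; N(d2) = 0.53735650
C = 1.1200 * 1.00000000 * 0.62694623 - 1.1000 * 0.97044553 * 0.53735650 = 0.1286

Answer: Price = 0.1286


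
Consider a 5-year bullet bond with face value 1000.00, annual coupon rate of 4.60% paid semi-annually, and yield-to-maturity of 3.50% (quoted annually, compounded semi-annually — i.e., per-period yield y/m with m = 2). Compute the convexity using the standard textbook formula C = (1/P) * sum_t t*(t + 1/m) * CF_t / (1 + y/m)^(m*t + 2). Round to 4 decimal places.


Answer: Convexity = 23.3028

Derivation:
Coupon per period c = face * coupon_rate / m = 23.000000
Periods per year m = 2; per-period yield y/m = 0.017500
Number of cashflows N = 10
Cashflows (t years, CF_t, discount factor 1/(1+y/m)^(m*t), PV):
  t = 0.5000: CF_t = 23.000000, DF = 0.982801, PV = 22.604423
  t = 1.0000: CF_t = 23.000000, DF = 0.965898, PV = 22.215649
  t = 1.5000: CF_t = 23.000000, DF = 0.949285, PV = 21.833561
  t = 2.0000: CF_t = 23.000000, DF = 0.932959, PV = 21.458046
  t = 2.5000: CF_t = 23.000000, DF = 0.916913, PV = 21.088988
  t = 3.0000: CF_t = 23.000000, DF = 0.901143, PV = 20.726278
  t = 3.5000: CF_t = 23.000000, DF = 0.885644, PV = 20.369807
  t = 4.0000: CF_t = 23.000000, DF = 0.870412, PV = 20.019466
  t = 4.5000: CF_t = 23.000000, DF = 0.855441, PV = 19.675151
  t = 5.0000: CF_t = 1023.000000, DF = 0.840729, PV = 860.065357
Price P = sum_t PV_t = 1050.056726
Convexity numerator sum_t t*(t + 1/m) * CF_t / (1+y/m)^(m*t + 2):
  t = 0.5000: term = 10.916781
  t = 1.0000: term = 32.187068
  t = 1.5000: term = 63.266965
  t = 2.0000: term = 103.631392
  t = 2.5000: term = 152.773551
  t = 3.0000: term = 210.204395
  t = 3.5000: term = 275.452115
  t = 4.0000: term = 348.061640
  t = 4.5000: term = 427.594152
  t = 5.0000: term = 22845.218322
Convexity = (1/P) * sum = 24469.306381 / 1050.056726 = 23.302842


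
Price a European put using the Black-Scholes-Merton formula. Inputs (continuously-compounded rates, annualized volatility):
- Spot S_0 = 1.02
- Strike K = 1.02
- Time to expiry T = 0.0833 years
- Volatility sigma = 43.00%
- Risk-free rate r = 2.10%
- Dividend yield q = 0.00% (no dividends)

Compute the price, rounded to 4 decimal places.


d1 = (ln(S/K) + (r - q + 0.5*sigma^2) * T) / (sigma * sqrt(T)) = 0.07614801
d2 = d1 - sigma * sqrt(T) = -0.04795747
exp(-rT) = 0.99825223; exp(-qT) = 1.00000000
P = K * exp(-rT) * N(-d2) - S_0 * exp(-qT) * N(-d1)
N(-d1) = 0.46965067; N(-d2) = 0.51912493
P = 1.0200 * 0.99825223 * 0.51912493 - 1.0200 * 1.00000000 * 0.46965067 = 0.0495

Answer: Price = 0.0495


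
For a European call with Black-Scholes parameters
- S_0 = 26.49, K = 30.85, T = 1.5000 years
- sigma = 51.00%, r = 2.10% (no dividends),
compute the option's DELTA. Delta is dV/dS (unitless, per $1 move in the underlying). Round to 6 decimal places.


d1 = 0.1188011378; d2 = -0.5058187467
phi(d1) = 0.3961369127; exp(-qT) = 1.0000000000; exp(-rT) = 0.9689909565
N(d1) = 0.5472835464
Delta = exp(-qT) * N(d1) = 1.0000000000 * 0.5472835464 = 0.547284

Answer: Delta = 0.547284


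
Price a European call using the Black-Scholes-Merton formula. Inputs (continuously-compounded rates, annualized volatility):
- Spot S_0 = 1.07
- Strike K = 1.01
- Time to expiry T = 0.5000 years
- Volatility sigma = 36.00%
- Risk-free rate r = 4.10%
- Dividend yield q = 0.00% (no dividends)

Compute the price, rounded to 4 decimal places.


d1 = (ln(S/K) + (r - q + 0.5*sigma^2) * T) / (sigma * sqrt(T)) = 0.43451051
d2 = d1 - sigma * sqrt(T) = 0.17995207
exp(-rT) = 0.97970870; exp(-qT) = 1.00000000
C = S_0 * exp(-qT) * N(d1) - K * exp(-rT) * N(d2)
N(d1) = 0.66804112; N(d2) = 0.57140490
C = 1.0700 * 1.00000000 * 0.66804112 - 1.0100 * 0.97970870 * 0.57140490 = 0.1494

Answer: Price = 0.1494


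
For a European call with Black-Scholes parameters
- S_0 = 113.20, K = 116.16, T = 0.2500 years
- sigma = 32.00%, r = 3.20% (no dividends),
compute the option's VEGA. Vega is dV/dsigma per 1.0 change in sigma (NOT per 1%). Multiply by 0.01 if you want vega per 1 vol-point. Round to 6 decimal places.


d1 = -0.0313274082; d2 = -0.1913274082
phi(d1) = 0.3987465662; exp(-qT) = 1.0000000000; exp(-rT) = 0.9920319148
Vega = S * exp(-qT) * phi(d1) * sqrt(T) = 113.2000 * 1.0000000000 * 0.3987465662 * 0.5000000000 = 22.569056

Answer: Vega = 22.569056


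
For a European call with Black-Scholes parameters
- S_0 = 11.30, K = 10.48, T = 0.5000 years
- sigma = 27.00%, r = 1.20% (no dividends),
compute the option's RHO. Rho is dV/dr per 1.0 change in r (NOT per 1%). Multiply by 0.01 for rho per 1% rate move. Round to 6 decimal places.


Answer: Rho = 3.278897

Derivation:
d1 = 0.5214731640; d2 = 0.3305543331
phi(d1) = 0.3482252761; exp(-qT) = 1.0000000000; exp(-rT) = 0.9940179641
N(d2) = 0.6295094272
Rho = K*T*exp(-rT)*N(d2) = 10.4800 * 0.5000 * 0.9940179641 * 0.6295094272 = 3.278897


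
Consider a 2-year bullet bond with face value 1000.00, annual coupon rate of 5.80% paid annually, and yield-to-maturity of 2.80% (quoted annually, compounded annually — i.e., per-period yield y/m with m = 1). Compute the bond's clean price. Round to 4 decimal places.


Answer: Price = 1057.5709

Derivation:
Coupon per period c = face * coupon_rate / m = 58.000000
Periods per year m = 1; per-period yield y/m = 0.028000
Number of cashflows N = 2
Cashflows (t years, CF_t, discount factor 1/(1+y/m)^(m*t), PV):
  t = 1.0000: CF_t = 58.000000, DF = 0.972763, PV = 56.420233
  t = 2.0000: CF_t = 1058.000000, DF = 0.946267, PV = 1001.150661
Price P = sum_t PV_t = 1057.570894


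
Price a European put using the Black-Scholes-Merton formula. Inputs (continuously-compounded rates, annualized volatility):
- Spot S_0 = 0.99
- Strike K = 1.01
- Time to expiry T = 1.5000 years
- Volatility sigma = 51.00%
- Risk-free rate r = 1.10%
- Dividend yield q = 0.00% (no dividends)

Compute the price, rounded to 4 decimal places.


Answer: Price = 0.2449

Derivation:
d1 = (ln(S/K) + (r - q + 0.5*sigma^2) * T) / (sigma * sqrt(T)) = 0.30670547
d2 = d1 - sigma * sqrt(T) = -0.31791442
exp(-rT) = 0.98363538; exp(-qT) = 1.00000000
P = K * exp(-rT) * N(-d2) - S_0 * exp(-qT) * N(-d1)
N(-d1) = 0.37953378; N(-d2) = 0.62472507
P = 1.0100 * 0.98363538 * 0.62472507 - 0.9900 * 1.00000000 * 0.37953378 = 0.2449


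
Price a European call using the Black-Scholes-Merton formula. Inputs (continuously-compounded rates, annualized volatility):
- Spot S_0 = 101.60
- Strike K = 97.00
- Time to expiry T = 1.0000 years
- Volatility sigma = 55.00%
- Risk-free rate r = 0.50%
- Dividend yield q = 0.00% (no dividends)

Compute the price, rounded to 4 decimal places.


d1 = (ln(S/K) + (r - q + 0.5*sigma^2) * T) / (sigma * sqrt(T)) = 0.36833192
d2 = d1 - sigma * sqrt(T) = -0.18166808
exp(-rT) = 0.99501248; exp(-qT) = 1.00000000
C = S_0 * exp(-qT) * N(d1) - K * exp(-rT) * N(d2)
N(d1) = 0.64368712; N(d2) = 0.42792161
C = 101.6000 * 1.00000000 * 0.64368712 - 97.0000 * 0.99501248 * 0.42792161 = 24.0972

Answer: Price = 24.0972


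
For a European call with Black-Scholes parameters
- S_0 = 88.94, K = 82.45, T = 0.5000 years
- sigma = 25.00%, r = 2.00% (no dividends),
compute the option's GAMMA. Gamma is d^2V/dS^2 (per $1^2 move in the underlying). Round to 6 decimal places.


d1 = 0.5735763750; d2 = 0.3967996797
phi(d1) = 0.3384315366; exp(-qT) = 1.0000000000; exp(-rT) = 0.9900498337
Gamma = exp(-qT) * phi(d1) / (S * sigma * sqrt(T)) = 1.0000000000 * 0.3384315366 / (88.9400 * 0.2500 * 0.7071067812) = 0.021525

Answer: Gamma = 0.021525


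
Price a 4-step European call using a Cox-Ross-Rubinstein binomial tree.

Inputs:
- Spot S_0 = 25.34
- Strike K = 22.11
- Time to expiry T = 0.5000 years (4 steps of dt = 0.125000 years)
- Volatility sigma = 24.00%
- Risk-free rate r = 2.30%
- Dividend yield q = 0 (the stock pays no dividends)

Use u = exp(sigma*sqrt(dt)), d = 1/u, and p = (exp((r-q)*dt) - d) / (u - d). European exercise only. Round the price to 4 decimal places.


dt = T/N = 0.125000
u = exp(sigma*sqrt(dt)) = 1.088557; d = 1/u = 0.918647
p = (exp((r-q)*dt) - d) / (u - d) = 0.495745
Discount per step: exp(-r*dt) = 0.997129
Stock lattice S(k, i) with i counting down-moves:
  k=0: S(0,0) = 25.3400
  k=1: S(1,0) = 27.5840; S(1,1) = 23.2785
  k=2: S(2,0) = 30.0268; S(2,1) = 25.3400; S(2,2) = 21.3848
  k=3: S(3,0) = 32.6859; S(3,1) = 27.5840; S(3,2) = 23.2785; S(3,3) = 19.6451
  k=4: S(4,0) = 35.5804; S(4,1) = 30.0268; S(4,2) = 25.3400; S(4,3) = 21.3848; S(4,4) = 18.0469
Terminal payoffs V(N, i) = max(S_T - K, 0):
  V(4,0) = 13.470418; V(4,1) = 7.916785; V(4,2) = 3.230000; V(4,3) = 0.000000; V(4,4) = 0.000000
Backward induction: V(k, i) = exp(-r*dt) * [p * V(k+1, i) + (1-p) * V(k+1, i+1)].
  V(3,0) = exp(-r*dt) * [p*13.470418 + (1-p)*7.916785] = 10.639337
  V(3,1) = exp(-r*dt) * [p*7.916785 + (1-p)*3.230000] = 5.537505
  V(3,2) = exp(-r*dt) * [p*3.230000 + (1-p)*0.000000] = 1.596658
  V(3,3) = exp(-r*dt) * [p*0.000000 + (1-p)*0.000000] = 0.000000
  V(2,0) = exp(-r*dt) * [p*10.639337 + (1-p)*5.537505] = 8.043552
  V(2,1) = exp(-r*dt) * [p*5.537505 + (1-p)*1.596658] = 3.540120
  V(2,2) = exp(-r*dt) * [p*1.596658 + (1-p)*0.000000] = 0.789262
  V(1,0) = exp(-r*dt) * [p*8.043552 + (1-p)*3.540120] = 5.756100
  V(1,1) = exp(-r*dt) * [p*3.540120 + (1-p)*0.789262] = 2.146804
  V(0,0) = exp(-r*dt) * [p*5.756100 + (1-p)*2.146804] = 3.924793

Answer: Price = V(0,0) = 3.9248


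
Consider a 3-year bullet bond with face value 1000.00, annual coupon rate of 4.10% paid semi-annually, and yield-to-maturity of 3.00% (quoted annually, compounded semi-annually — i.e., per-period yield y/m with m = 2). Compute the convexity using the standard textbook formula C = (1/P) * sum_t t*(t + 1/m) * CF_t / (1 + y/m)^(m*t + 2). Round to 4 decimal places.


Answer: Convexity = 9.5412

Derivation:
Coupon per period c = face * coupon_rate / m = 20.500000
Periods per year m = 2; per-period yield y/m = 0.015000
Number of cashflows N = 6
Cashflows (t years, CF_t, discount factor 1/(1+y/m)^(m*t), PV):
  t = 0.5000: CF_t = 20.500000, DF = 0.985222, PV = 20.197044
  t = 1.0000: CF_t = 20.500000, DF = 0.970662, PV = 19.898566
  t = 1.5000: CF_t = 20.500000, DF = 0.956317, PV = 19.604498
  t = 2.0000: CF_t = 20.500000, DF = 0.942184, PV = 19.314777
  t = 2.5000: CF_t = 20.500000, DF = 0.928260, PV = 19.029337
  t = 3.0000: CF_t = 1020.500000, DF = 0.914542, PV = 933.290307
Price P = sum_t PV_t = 1031.334529
Convexity numerator sum_t t*(t + 1/m) * CF_t / (1+y/m)^(m*t + 2):
  t = 0.5000: term = 9.802249
  t = 1.0000: term = 28.972165
  t = 1.5000: term = 57.088010
  t = 2.0000: term = 93.740575
  t = 2.5000: term = 138.532869
  t = 3.0000: term = 9512.046619
Convexity = (1/P) * sum = 9840.182487 / 1031.334529 = 9.541213


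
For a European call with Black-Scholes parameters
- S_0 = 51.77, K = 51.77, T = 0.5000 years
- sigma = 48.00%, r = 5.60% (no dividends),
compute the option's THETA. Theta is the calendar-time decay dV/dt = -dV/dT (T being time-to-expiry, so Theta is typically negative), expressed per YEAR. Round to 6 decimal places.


d1 = 0.2522014186; d2 = -0.0872098363
phi(d1) = 0.3864544343; exp(-qT) = 1.0000000000; exp(-rT) = 0.9723883668
Theta = -S*exp(-qT)*phi(d1)*sigma/(2*sqrt(T)) - r*K*exp(-rT)*N(d2) + q*S*exp(-qT)*N(d1)
N(d1) = 0.5995573092; N(d2) = 0.4652523604; sqrt(T) = 0.7071067812
Term 1 = -51.7700 * 1.0000000000 * 0.3864544343 * 0.4800 / (2 * 0.7071067812) = -6.7905147892
Term 2 = -0.0560 * 51.7700 * 0.9723883668 * 0.4652523604 = -1.3115792331
Term 3 = 0 (no dividend yield, q = 0)
Theta = -6.7905147892 + (-1.3115792331) + (0.0000000000) = -8.102094

Answer: Theta = -8.102094


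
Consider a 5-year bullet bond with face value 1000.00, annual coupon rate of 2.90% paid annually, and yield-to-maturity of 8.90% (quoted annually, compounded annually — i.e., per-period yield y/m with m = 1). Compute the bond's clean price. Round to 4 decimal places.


Answer: Price = 766.0141

Derivation:
Coupon per period c = face * coupon_rate / m = 29.000000
Periods per year m = 1; per-period yield y/m = 0.089000
Number of cashflows N = 5
Cashflows (t years, CF_t, discount factor 1/(1+y/m)^(m*t), PV):
  t = 1.0000: CF_t = 29.000000, DF = 0.918274, PV = 26.629936
  t = 2.0000: CF_t = 29.000000, DF = 0.843226, PV = 24.453568
  t = 3.0000: CF_t = 29.000000, DF = 0.774313, PV = 22.455067
  t = 4.0000: CF_t = 29.000000, DF = 0.711031, PV = 20.619896
  t = 5.0000: CF_t = 1029.000000, DF = 0.652921, PV = 671.855653
Price P = sum_t PV_t = 766.014121


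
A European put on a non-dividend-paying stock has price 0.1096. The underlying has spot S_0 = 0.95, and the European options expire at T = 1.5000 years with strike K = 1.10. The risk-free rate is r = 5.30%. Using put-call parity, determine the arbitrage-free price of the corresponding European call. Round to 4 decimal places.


Put-call parity: C - P = S_0 * exp(-qT) - K * exp(-rT).
S_0 * exp(-qT) = 0.9500 * 1.00000000 = 0.95000000
K * exp(-rT) = 1.1000 * 0.92357802 = 1.01593582
C = P + S*exp(-qT) - K*exp(-rT)
C = 0.1096 + 0.95000000 - 1.01593582 = 0.0437

Answer: Call price = 0.0437


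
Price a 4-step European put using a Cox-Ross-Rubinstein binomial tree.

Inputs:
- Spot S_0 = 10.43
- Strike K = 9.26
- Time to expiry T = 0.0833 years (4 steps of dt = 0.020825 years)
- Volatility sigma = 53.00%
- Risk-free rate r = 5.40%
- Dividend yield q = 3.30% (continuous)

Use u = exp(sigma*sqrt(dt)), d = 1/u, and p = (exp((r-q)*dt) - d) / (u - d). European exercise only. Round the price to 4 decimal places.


dt = T/N = 0.020825
u = exp(sigma*sqrt(dt)) = 1.079484; d = 1/u = 0.926368
p = (exp((r-q)*dt) - d) / (u - d) = 0.483745
Discount per step: exp(-r*dt) = 0.998876
Stock lattice S(k, i) with i counting down-moves:
  k=0: S(0,0) = 10.4300
  k=1: S(1,0) = 11.2590; S(1,1) = 9.6620
  k=2: S(2,0) = 12.1539; S(2,1) = 10.4300; S(2,2) = 8.9506
  k=3: S(3,0) = 13.1200; S(3,1) = 11.2590; S(3,2) = 9.6620; S(3,3) = 8.2915
  k=4: S(4,0) = 14.1628; S(4,1) = 12.1539; S(4,2) = 10.4300; S(4,3) = 8.9506; S(4,4) = 7.6810
Terminal payoffs V(N, i) = max(K - S_T, 0):
  V(4,0) = 0.000000; V(4,1) = 0.000000; V(4,2) = 0.000000; V(4,3) = 0.309414; V(4,4) = 1.578984
Backward induction: V(k, i) = exp(-r*dt) * [p * V(k+1, i) + (1-p) * V(k+1, i+1)].
  V(3,0) = exp(-r*dt) * [p*0.000000 + (1-p)*0.000000] = 0.000000
  V(3,1) = exp(-r*dt) * [p*0.000000 + (1-p)*0.000000] = 0.000000
  V(3,2) = exp(-r*dt) * [p*0.000000 + (1-p)*0.309414] = 0.159557
  V(3,3) = exp(-r*dt) * [p*0.309414 + (1-p)*1.578984] = 0.963751
  V(2,0) = exp(-r*dt) * [p*0.000000 + (1-p)*0.000000] = 0.000000
  V(2,1) = exp(-r*dt) * [p*0.000000 + (1-p)*0.159557] = 0.082279
  V(2,2) = exp(-r*dt) * [p*0.159557 + (1-p)*0.963751] = 0.574080
  V(1,0) = exp(-r*dt) * [p*0.000000 + (1-p)*0.082279] = 0.042429
  V(1,1) = exp(-r*dt) * [p*0.082279 + (1-p)*0.574080] = 0.335796
  V(0,0) = exp(-r*dt) * [p*0.042429 + (1-p)*0.335796] = 0.193663

Answer: Price = V(0,0) = 0.1937


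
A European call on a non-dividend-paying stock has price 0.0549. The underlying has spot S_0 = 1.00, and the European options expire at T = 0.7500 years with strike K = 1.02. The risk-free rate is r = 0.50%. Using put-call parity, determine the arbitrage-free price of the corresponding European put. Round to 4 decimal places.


Put-call parity: C - P = S_0 * exp(-qT) - K * exp(-rT).
S_0 * exp(-qT) = 1.0000 * 1.00000000 = 1.00000000
K * exp(-rT) = 1.0200 * 0.99625702 = 1.01618216
P = C - S*exp(-qT) + K*exp(-rT)
P = 0.0549 - 1.00000000 + 1.01618216 = 0.0711

Answer: Put price = 0.0711


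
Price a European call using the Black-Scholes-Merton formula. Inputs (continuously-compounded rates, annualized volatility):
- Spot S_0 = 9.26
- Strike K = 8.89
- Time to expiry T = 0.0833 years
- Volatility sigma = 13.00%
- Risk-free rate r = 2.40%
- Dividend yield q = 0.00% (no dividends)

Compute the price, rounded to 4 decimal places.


Answer: Price = 0.4093

Derivation:
d1 = (ln(S/K) + (r - q + 0.5*sigma^2) * T) / (sigma * sqrt(T)) = 1.15884279
d2 = d1 - sigma * sqrt(T) = 1.12132253
exp(-rT) = 0.99800280; exp(-qT) = 1.00000000
C = S_0 * exp(-qT) * N(d1) - K * exp(-rT) * N(d2)
N(d1) = 0.87673986; N(d2) = 0.86892470
C = 9.2600 * 1.00000000 * 0.87673986 - 8.8900 * 0.99800280 * 0.86892470 = 0.4093


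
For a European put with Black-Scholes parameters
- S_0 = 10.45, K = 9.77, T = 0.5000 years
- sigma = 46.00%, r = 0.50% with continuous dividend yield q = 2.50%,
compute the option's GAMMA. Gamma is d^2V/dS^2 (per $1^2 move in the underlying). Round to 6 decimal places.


d1 = 0.3387518390; d2 = 0.0134827197
phi(d1) = 0.3766966952; exp(-qT) = 0.9875778005; exp(-rT) = 0.9975031224
Gamma = exp(-qT) * phi(d1) / (S * sigma * sqrt(T)) = 0.9875778005 * 0.3766966952 / (10.4500 * 0.4600 * 0.7071067812) = 0.109447

Answer: Gamma = 0.109447


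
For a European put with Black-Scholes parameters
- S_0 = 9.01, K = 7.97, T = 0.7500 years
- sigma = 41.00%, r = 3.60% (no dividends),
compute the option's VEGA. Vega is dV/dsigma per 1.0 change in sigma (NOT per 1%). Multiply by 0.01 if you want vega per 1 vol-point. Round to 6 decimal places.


Answer: Vega = 2.601670

Derivation:
d1 = 0.5990025344; d2 = 0.2439321189
phi(d1) = 0.3334239248; exp(-qT) = 1.0000000000; exp(-rT) = 0.9733612415
Vega = S * exp(-qT) * phi(d1) * sqrt(T) = 9.0100 * 1.0000000000 * 0.3334239248 * 0.8660254038 = 2.601670


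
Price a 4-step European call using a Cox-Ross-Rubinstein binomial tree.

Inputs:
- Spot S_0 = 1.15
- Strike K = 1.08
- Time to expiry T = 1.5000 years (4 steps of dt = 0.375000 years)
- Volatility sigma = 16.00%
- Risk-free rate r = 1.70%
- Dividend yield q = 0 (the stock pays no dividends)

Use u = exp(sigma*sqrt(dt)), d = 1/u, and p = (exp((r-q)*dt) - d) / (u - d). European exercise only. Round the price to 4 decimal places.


Answer: Price = V(0,0) = 0.1462

Derivation:
dt = T/N = 0.375000
u = exp(sigma*sqrt(dt)) = 1.102940; d = 1/u = 0.906667
p = (exp((r-q)*dt) - d) / (u - d) = 0.508109
Discount per step: exp(-r*dt) = 0.993645
Stock lattice S(k, i) with i counting down-moves:
  k=0: S(0,0) = 1.1500
  k=1: S(1,0) = 1.2684; S(1,1) = 1.0427
  k=2: S(2,0) = 1.3989; S(2,1) = 1.1500; S(2,2) = 0.9454
  k=3: S(3,0) = 1.5430; S(3,1) = 1.2684; S(3,2) = 1.0427; S(3,3) = 0.8571
  k=4: S(4,0) = 1.7018; S(4,1) = 1.3989; S(4,2) = 1.1500; S(4,3) = 0.9454; S(4,4) = 0.7771
Terminal payoffs V(N, i) = max(S_T - K, 0):
  V(4,0) = 0.621789; V(4,1) = 0.318949; V(4,2) = 0.070000; V(4,3) = 0.000000; V(4,4) = 0.000000
Backward induction: V(k, i) = exp(-r*dt) * [p * V(k+1, i) + (1-p) * V(k+1, i+1)].
  V(3,0) = exp(-r*dt) * [p*0.621789 + (1-p)*0.318949] = 0.469820
  V(3,1) = exp(-r*dt) * [p*0.318949 + (1-p)*0.070000] = 0.195244
  V(3,2) = exp(-r*dt) * [p*0.070000 + (1-p)*0.000000] = 0.035342
  V(3,3) = exp(-r*dt) * [p*0.000000 + (1-p)*0.000000] = 0.000000
  V(2,0) = exp(-r*dt) * [p*0.469820 + (1-p)*0.195244] = 0.332631
  V(2,1) = exp(-r*dt) * [p*0.195244 + (1-p)*0.035342] = 0.115849
  V(2,2) = exp(-r*dt) * [p*0.035342 + (1-p)*0.000000] = 0.017843
  V(1,0) = exp(-r*dt) * [p*0.332631 + (1-p)*0.115849] = 0.224562
  V(1,1) = exp(-r*dt) * [p*0.115849 + (1-p)*0.017843] = 0.067211
  V(0,0) = exp(-r*dt) * [p*0.224562 + (1-p)*0.067211] = 0.146227


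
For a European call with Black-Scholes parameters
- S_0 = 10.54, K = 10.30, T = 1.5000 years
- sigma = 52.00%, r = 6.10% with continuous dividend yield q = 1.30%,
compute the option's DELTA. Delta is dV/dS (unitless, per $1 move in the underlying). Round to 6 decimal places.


d1 = 0.4676541446; d2 = -0.1692131886
phi(d1) = 0.3576184180; exp(-qT) = 0.9806888952; exp(-rT) = 0.9125613162
N(d1) = 0.6799840309
Delta = exp(-qT) * N(d1) = 0.9806888952 * 0.6799840309 = 0.666853

Answer: Delta = 0.666853


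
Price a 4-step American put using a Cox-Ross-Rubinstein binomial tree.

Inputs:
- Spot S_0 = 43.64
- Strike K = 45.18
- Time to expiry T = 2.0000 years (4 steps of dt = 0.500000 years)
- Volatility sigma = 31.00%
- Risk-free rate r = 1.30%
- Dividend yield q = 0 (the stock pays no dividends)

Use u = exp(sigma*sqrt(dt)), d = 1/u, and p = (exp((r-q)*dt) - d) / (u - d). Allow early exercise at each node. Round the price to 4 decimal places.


dt = T/N = 0.500000
u = exp(sigma*sqrt(dt)) = 1.245084; d = 1/u = 0.803159
p = (exp((r-q)*dt) - d) / (u - d) = 0.460174
Discount per step: exp(-r*dt) = 0.993521
Stock lattice S(k, i) with i counting down-moves:
  k=0: S(0,0) = 43.6400
  k=1: S(1,0) = 54.3355; S(1,1) = 35.0498
  k=2: S(2,0) = 67.6522; S(2,1) = 43.6400; S(2,2) = 28.1506
  k=3: S(3,0) = 84.2327; S(3,1) = 54.3355; S(3,2) = 35.0498; S(3,3) = 22.6094
  k=4: S(4,0) = 104.8768; S(4,1) = 67.6522; S(4,2) = 43.6400; S(4,3) = 28.1506; S(4,4) = 18.1589
Terminal payoffs V(N, i) = max(K - S_T, 0):
  V(4,0) = 0.000000; V(4,1) = 0.000000; V(4,2) = 1.540000; V(4,3) = 17.029420; V(4,4) = 27.021083
Backward induction: V(k, i) = exp(-r*dt) * [p * V(k+1, i) + (1-p) * V(k+1, i+1)]; then take max(V_cont, immediate exercise) for American.
  V(3,0) = exp(-r*dt) * [p*0.000000 + (1-p)*0.000000] = 0.000000; exercise = 0.000000; V(3,0) = max -> 0.000000
  V(3,1) = exp(-r*dt) * [p*0.000000 + (1-p)*1.540000] = 0.825946; exercise = 0.000000; V(3,1) = max -> 0.825946
  V(3,2) = exp(-r*dt) * [p*1.540000 + (1-p)*17.029420] = 9.837442; exercise = 10.130160; V(3,2) = max -> 10.130160
  V(3,3) = exp(-r*dt) * [p*17.029420 + (1-p)*27.021083] = 22.277903; exercise = 22.570620; V(3,3) = max -> 22.570620
  V(2,0) = exp(-r*dt) * [p*0.000000 + (1-p)*0.825946] = 0.442979; exercise = 0.000000; V(2,0) = max -> 0.442979
  V(2,1) = exp(-r*dt) * [p*0.825946 + (1-p)*10.130160] = 5.810711; exercise = 1.540000; V(2,1) = max -> 5.810711
  V(2,2) = exp(-r*dt) * [p*10.130160 + (1-p)*22.570620] = 16.736702; exercise = 17.029420; V(2,2) = max -> 17.029420
  V(1,0) = exp(-r*dt) * [p*0.442979 + (1-p)*5.810711] = 3.318977; exercise = 0.000000; V(1,0) = max -> 3.318977
  V(1,1) = exp(-r*dt) * [p*5.810711 + (1-p)*17.029420] = 11.789979; exercise = 10.130160; V(1,1) = max -> 11.789979
  V(0,0) = exp(-r*dt) * [p*3.318977 + (1-p)*11.789979] = 7.840715; exercise = 1.540000; V(0,0) = max -> 7.840715

Answer: Price = V(0,0) = 7.8407


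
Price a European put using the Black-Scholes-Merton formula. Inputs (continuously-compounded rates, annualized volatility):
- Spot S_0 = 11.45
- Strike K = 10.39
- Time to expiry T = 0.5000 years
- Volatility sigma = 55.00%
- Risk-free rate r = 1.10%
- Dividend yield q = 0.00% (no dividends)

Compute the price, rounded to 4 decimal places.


d1 = (ln(S/K) + (r - q + 0.5*sigma^2) * T) / (sigma * sqrt(T)) = 0.45838756
d2 = d1 - sigma * sqrt(T) = 0.06947883
exp(-rT) = 0.99451510; exp(-qT) = 1.00000000
P = K * exp(-rT) * N(-d2) - S_0 * exp(-qT) * N(-d1)
N(-d1) = 0.32333701; N(-d2) = 0.47230424
P = 10.3900 * 0.99451510 * 0.47230424 - 11.4500 * 1.00000000 * 0.32333701 = 1.1781

Answer: Price = 1.1781


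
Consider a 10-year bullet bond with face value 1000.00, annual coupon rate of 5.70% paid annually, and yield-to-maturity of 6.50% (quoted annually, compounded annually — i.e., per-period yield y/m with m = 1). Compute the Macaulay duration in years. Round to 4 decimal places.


Coupon per period c = face * coupon_rate / m = 57.000000
Periods per year m = 1; per-period yield y/m = 0.065000
Number of cashflows N = 10
Cashflows (t years, CF_t, discount factor 1/(1+y/m)^(m*t), PV):
  t = 1.0000: CF_t = 57.000000, DF = 0.938967, PV = 53.521127
  t = 2.0000: CF_t = 57.000000, DF = 0.881659, PV = 50.254579
  t = 3.0000: CF_t = 57.000000, DF = 0.827849, PV = 47.187398
  t = 4.0000: CF_t = 57.000000, DF = 0.777323, PV = 44.307416
  t = 5.0000: CF_t = 57.000000, DF = 0.729881, PV = 41.603208
  t = 6.0000: CF_t = 57.000000, DF = 0.685334, PV = 39.064045
  t = 7.0000: CF_t = 57.000000, DF = 0.643506, PV = 36.679854
  t = 8.0000: CF_t = 57.000000, DF = 0.604231, PV = 34.441178
  t = 9.0000: CF_t = 57.000000, DF = 0.567353, PV = 32.339134
  t = 10.0000: CF_t = 1057.000000, DF = 0.532726, PV = 563.091420
Price P = sum_t PV_t = 942.489358
Macaulay numerator sum_t t * PV_t:
  t * PV_t at t = 1.0000: 53.521127
  t * PV_t at t = 2.0000: 100.509158
  t * PV_t at t = 3.0000: 141.562195
  t * PV_t at t = 4.0000: 177.229665
  t * PV_t at t = 5.0000: 208.016038
  t * PV_t at t = 6.0000: 234.384269
  t * PV_t at t = 7.0000: 256.758980
  t * PV_t at t = 8.0000: 275.529422
  t * PV_t at t = 9.0000: 291.052206
  t * PV_t at t = 10.0000: 5630.914195
Macaulay duration D = (sum_t t * PV_t) / P = 7369.477254 / 942.489358 = 7.819162

Answer: Macaulay duration = 7.8192 years
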